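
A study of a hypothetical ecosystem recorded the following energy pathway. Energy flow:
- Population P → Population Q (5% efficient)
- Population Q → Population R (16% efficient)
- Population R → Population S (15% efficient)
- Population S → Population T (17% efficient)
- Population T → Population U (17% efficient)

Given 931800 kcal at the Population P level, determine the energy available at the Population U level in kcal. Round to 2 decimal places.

32.31 kcal

Population Q: 931800 × 0.05 = 46590 kcal
Population R: 46590 × 0.16 = 7454.4 kcal
Population S: 7454.4 × 0.15 = 1118.16 kcal
Population T: 1118.16 × 0.17 = 190.0872 kcal
Population U: 190.0872 × 0.17 = 32.314824 kcal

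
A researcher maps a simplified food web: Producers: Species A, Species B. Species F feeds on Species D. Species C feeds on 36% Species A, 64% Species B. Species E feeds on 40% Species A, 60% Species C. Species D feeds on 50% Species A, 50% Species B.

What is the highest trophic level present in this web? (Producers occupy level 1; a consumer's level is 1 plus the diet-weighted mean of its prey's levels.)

Species C: 1 + (0.36×1 + 0.64×1) = 2
Species D: 1 + (0.5×1 + 0.5×1) = 2
Species E: 1 + (0.4×1 + 0.6×2) = 2.6
Species F: 1 + 2 = 3

3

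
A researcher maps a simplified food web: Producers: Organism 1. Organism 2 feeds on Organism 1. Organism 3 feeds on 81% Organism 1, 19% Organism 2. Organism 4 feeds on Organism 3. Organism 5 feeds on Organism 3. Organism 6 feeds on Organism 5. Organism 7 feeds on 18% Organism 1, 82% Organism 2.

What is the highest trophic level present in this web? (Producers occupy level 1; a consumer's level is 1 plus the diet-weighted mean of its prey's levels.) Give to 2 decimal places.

4.19

Organism 2: 1 + 1 = 2
Organism 3: 1 + (0.81×1 + 0.19×2) = 2.19
Organism 4: 1 + 2.19 = 3.19
Organism 5: 1 + 2.19 = 3.19
Organism 6: 1 + 3.19 = 4.19
Organism 7: 1 + (0.18×1 + 0.82×2) = 2.82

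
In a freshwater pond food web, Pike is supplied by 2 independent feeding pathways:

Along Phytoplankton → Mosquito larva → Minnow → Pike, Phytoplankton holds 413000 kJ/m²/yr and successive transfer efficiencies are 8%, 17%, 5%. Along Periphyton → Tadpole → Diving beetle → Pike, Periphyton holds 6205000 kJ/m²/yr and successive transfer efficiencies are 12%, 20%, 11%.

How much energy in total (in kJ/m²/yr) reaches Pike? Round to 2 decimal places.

16662.04 kJ/m²/yr

Via Phytoplankton: 413000 × 0.08 × 0.17 × 0.05 = 280.84 kJ/m²/yr
Via Periphyton: 6205000 × 0.12 × 0.2 × 0.11 = 16381.2 kJ/m²/yr
Total at Pike: 280.84 + 16381.2 = 16662.04 kJ/m²/yr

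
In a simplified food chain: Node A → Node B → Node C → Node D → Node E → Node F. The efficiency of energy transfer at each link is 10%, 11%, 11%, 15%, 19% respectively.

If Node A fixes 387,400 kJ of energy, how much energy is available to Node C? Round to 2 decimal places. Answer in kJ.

Node B: 387400 × 0.1 = 38740 kJ
Node C: 38740 × 0.11 = 4261.4 kJ

4261.40 kJ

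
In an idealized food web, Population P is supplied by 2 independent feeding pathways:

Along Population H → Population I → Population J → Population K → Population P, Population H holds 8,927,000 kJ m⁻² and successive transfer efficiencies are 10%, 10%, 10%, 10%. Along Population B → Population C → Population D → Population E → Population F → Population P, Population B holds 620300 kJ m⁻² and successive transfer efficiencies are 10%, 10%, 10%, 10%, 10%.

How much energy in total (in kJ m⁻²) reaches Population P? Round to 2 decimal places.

898.90 kJ m⁻²

Via Population H: 8927000 × 0.1 × 0.1 × 0.1 × 0.1 = 892.7 kJ m⁻²
Via Population B: 620300 × 0.1 × 0.1 × 0.1 × 0.1 × 0.1 = 6.203 kJ m⁻²
Total at Population P: 892.7 + 6.203 = 898.903 kJ m⁻²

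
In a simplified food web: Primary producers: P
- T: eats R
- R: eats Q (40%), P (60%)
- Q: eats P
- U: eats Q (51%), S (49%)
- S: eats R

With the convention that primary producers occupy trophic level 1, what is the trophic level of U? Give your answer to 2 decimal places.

Q: 1 + 1 = 2
R: 1 + (0.4×2 + 0.6×1) = 2.4
S: 1 + 2.4 = 3.4
T: 1 + 2.4 = 3.4
U: 1 + (0.51×2 + 0.49×3.4) = 3.686

3.69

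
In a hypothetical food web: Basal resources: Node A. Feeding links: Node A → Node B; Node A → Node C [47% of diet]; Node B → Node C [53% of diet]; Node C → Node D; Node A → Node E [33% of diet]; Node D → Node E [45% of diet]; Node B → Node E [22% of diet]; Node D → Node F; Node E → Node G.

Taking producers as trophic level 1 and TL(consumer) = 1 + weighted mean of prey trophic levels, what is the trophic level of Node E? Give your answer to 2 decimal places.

Node B: 1 + 1 = 2
Node C: 1 + (0.47×1 + 0.53×2) = 2.53
Node D: 1 + 2.53 = 3.53
Node E: 1 + (0.33×1 + 0.45×3.53 + 0.22×2) = 3.3585
Node F: 1 + 3.53 = 4.53
Node G: 1 + 3.3585 = 4.3585

3.36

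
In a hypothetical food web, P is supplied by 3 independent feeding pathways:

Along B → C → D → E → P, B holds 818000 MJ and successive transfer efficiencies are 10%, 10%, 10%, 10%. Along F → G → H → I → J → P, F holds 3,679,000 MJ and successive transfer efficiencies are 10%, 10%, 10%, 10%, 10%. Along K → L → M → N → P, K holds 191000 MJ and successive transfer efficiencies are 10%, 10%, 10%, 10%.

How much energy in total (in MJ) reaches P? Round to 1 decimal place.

137.7 MJ

Via B: 818000 × 0.1 × 0.1 × 0.1 × 0.1 = 81.8 MJ
Via F: 3679000 × 0.1 × 0.1 × 0.1 × 0.1 × 0.1 = 36.79 MJ
Via K: 191000 × 0.1 × 0.1 × 0.1 × 0.1 = 19.1 MJ
Total at P: 81.8 + 36.79 + 19.1 = 137.69 MJ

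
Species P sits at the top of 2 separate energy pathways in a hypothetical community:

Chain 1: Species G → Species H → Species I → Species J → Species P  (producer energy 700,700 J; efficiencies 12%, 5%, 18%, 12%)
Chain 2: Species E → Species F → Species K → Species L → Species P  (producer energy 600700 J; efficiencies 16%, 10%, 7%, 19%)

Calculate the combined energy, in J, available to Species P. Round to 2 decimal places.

Chain 1: 700700 × 0.12 × 0.05 × 0.18 × 0.12 = 90.81072 J
Chain 2: 600700 × 0.16 × 0.1 × 0.07 × 0.19 = 127.82896 J
Total at Species P: 90.81072 + 127.82896 = 218.63968 J

218.64 J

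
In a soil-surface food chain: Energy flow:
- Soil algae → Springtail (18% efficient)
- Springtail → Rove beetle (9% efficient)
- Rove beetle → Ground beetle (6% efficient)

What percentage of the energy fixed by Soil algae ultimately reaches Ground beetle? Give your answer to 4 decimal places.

0.0972%

Product of link efficiencies: 0.18 × 0.09 × 0.06 = 0.000972
As a percentage: 0.000972 × 100 = 0.0972%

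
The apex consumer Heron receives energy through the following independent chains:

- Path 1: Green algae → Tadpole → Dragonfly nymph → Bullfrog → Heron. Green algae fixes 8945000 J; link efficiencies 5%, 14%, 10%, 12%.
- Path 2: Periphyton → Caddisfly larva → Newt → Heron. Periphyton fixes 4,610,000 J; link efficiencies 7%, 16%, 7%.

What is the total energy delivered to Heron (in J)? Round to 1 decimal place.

4365.6 J

Path 1: 8945000 × 0.05 × 0.14 × 0.1 × 0.12 = 751.38 J
Path 2: 4610000 × 0.07 × 0.16 × 0.07 = 3614.24 J
Total at Heron: 751.38 + 3614.24 = 4365.62 J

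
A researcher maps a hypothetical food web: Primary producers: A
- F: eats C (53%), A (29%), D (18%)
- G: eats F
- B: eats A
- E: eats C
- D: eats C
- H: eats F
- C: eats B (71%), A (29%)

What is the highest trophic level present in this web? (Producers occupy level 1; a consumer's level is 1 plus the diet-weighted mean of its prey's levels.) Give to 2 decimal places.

4.39

B: 1 + 1 = 2
C: 1 + (0.71×2 + 0.29×1) = 2.71
D: 1 + 2.71 = 3.71
E: 1 + 2.71 = 3.71
F: 1 + (0.53×2.71 + 0.29×1 + 0.18×3.71) = 3.3941
G: 1 + 3.3941 = 4.3941
H: 1 + 3.3941 = 4.3941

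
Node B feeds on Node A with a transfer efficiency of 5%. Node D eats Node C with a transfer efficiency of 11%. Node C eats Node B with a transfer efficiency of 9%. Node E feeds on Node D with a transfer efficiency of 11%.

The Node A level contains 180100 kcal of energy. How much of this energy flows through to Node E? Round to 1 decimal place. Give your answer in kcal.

Node B: 180100 × 0.05 = 9005 kcal
Node C: 9005 × 0.09 = 810.45 kcal
Node D: 810.45 × 0.11 = 89.1495 kcal
Node E: 89.1495 × 0.11 = 9.806445 kcal

9.8 kcal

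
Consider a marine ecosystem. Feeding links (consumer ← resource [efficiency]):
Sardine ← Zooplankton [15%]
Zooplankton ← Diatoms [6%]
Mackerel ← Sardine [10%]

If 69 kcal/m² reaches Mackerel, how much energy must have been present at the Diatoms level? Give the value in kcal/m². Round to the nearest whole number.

76667 kcal/m²

Cumulative transfer efficiency: 0.06 × 0.15 × 0.1 = 0.0009
Diatoms energy = 69 / 0.0009 = 76667 kcal/m²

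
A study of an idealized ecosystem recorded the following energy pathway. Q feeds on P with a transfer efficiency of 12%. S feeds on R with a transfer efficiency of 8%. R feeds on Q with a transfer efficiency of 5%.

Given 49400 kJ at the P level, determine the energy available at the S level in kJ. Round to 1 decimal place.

Q: 49400 × 0.12 = 5928 kJ
R: 5928 × 0.05 = 296.4 kJ
S: 296.4 × 0.08 = 23.712 kJ

23.7 kJ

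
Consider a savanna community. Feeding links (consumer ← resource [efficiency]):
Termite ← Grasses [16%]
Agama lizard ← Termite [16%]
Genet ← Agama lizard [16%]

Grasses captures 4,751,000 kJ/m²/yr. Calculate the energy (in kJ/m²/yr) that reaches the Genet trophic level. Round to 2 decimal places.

19460.10 kJ/m²/yr

Termite: 4751000 × 0.16 = 760160 kJ/m²/yr
Agama lizard: 760160 × 0.16 = 121625.6 kJ/m²/yr
Genet: 121625.6 × 0.16 = 19460.096 kJ/m²/yr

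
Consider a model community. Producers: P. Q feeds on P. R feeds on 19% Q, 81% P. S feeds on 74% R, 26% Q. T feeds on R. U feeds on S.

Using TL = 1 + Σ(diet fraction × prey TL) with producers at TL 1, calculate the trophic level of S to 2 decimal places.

3.14

Q: 1 + 1 = 2
R: 1 + (0.19×2 + 0.81×1) = 2.19
S: 1 + (0.74×2.19 + 0.26×2) = 3.1406
T: 1 + 2.19 = 3.19
U: 1 + 3.1406 = 4.1406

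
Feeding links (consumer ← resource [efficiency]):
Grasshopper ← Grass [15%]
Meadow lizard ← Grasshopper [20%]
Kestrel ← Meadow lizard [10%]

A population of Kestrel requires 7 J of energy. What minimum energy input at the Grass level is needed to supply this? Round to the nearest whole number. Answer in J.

2333 J

Cumulative transfer efficiency: 0.15 × 0.2 × 0.1 = 0.003
Grass energy = 7 / 0.003 = 2333 J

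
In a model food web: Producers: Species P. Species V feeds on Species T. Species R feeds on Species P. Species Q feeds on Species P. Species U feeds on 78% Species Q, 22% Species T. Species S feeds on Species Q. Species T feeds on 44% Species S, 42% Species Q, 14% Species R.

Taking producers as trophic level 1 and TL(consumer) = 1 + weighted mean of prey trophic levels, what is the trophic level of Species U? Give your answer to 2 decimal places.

Species Q: 1 + 1 = 2
Species R: 1 + 1 = 2
Species S: 1 + 2 = 3
Species T: 1 + (0.44×3 + 0.42×2 + 0.14×2) = 3.44
Species U: 1 + (0.78×2 + 0.22×3.44) = 3.3168
Species V: 1 + 3.44 = 4.44

3.32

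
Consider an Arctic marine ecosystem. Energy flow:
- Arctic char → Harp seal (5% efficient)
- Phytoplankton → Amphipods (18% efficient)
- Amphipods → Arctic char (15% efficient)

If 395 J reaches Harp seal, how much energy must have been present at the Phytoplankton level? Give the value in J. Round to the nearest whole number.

292593 J

Cumulative transfer efficiency: 0.18 × 0.15 × 0.05 = 0.00135
Phytoplankton energy = 395 / 0.00135 = 292593 J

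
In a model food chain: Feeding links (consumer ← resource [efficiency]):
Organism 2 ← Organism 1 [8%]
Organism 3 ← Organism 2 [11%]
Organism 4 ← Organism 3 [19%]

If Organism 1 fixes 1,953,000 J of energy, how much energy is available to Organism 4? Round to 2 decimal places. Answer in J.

Organism 2: 1953000 × 0.08 = 156240 J
Organism 3: 156240 × 0.11 = 17186.4 J
Organism 4: 17186.4 × 0.19 = 3265.416 J

3265.42 J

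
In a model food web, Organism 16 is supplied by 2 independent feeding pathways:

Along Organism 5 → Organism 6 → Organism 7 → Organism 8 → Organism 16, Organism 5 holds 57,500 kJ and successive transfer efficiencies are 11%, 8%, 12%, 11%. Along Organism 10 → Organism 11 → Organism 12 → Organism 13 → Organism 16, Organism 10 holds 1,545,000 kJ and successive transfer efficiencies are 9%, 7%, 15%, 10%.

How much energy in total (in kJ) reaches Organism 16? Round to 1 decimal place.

152.7 kJ

Via Organism 5: 57500 × 0.11 × 0.08 × 0.12 × 0.11 = 6.6792 kJ
Via Organism 10: 1545000 × 0.09 × 0.07 × 0.15 × 0.1 = 146.0025 kJ
Total at Organism 16: 6.6792 + 146.0025 = 152.6817 kJ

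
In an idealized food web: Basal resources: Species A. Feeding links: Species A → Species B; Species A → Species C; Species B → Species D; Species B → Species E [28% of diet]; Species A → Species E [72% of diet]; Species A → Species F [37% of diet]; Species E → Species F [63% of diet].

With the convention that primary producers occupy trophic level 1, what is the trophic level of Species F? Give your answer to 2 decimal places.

Species B: 1 + 1 = 2
Species C: 1 + 1 = 2
Species D: 1 + 2 = 3
Species E: 1 + (0.28×2 + 0.72×1) = 2.28
Species F: 1 + (0.37×1 + 0.63×2.28) = 2.8064

2.81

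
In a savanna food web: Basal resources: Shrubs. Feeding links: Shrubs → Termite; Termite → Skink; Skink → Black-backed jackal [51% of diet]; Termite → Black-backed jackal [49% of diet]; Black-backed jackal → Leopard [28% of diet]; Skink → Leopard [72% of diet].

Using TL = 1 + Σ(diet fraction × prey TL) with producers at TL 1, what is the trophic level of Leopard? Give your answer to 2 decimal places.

4.14

Termite: 1 + 1 = 2
Skink: 1 + 2 = 3
Black-backed jackal: 1 + (0.51×3 + 0.49×2) = 3.51
Leopard: 1 + (0.28×3.51 + 0.72×3) = 4.1428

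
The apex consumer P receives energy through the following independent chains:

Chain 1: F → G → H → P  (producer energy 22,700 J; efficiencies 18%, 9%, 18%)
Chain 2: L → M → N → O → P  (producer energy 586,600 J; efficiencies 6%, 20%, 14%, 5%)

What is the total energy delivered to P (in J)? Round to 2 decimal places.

115.47 J

Chain 1: 22700 × 0.18 × 0.09 × 0.18 = 66.1932 J
Chain 2: 586600 × 0.06 × 0.2 × 0.14 × 0.05 = 49.2744 J
Total at P: 66.1932 + 49.2744 = 115.4676 J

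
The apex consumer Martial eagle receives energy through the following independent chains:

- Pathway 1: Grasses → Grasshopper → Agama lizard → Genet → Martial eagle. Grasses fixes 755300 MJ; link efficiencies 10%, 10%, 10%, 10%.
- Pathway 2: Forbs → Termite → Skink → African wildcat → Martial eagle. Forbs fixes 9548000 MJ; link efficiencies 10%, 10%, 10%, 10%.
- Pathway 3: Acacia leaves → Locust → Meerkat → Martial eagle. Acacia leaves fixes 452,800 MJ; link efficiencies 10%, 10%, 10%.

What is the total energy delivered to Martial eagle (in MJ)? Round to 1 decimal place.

1483.1 MJ

Pathway 1: 755300 × 0.1 × 0.1 × 0.1 × 0.1 = 75.53 MJ
Pathway 2: 9548000 × 0.1 × 0.1 × 0.1 × 0.1 = 954.8 MJ
Pathway 3: 452800 × 0.1 × 0.1 × 0.1 = 452.8 MJ
Total at Martial eagle: 75.53 + 954.8 + 452.8 = 1483.13 MJ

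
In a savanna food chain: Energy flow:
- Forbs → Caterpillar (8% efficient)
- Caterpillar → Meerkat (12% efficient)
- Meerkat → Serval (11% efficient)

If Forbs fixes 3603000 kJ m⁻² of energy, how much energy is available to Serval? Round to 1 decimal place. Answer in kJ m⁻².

3804.8 kJ m⁻²

Caterpillar: 3603000 × 0.08 = 288240 kJ m⁻²
Meerkat: 288240 × 0.12 = 34588.8 kJ m⁻²
Serval: 34588.8 × 0.11 = 3804.768 kJ m⁻²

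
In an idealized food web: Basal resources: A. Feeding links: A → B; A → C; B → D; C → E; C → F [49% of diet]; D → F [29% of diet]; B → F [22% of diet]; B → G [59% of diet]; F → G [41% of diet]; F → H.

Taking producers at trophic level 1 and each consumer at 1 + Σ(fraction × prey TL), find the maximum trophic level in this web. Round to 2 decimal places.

4.29

B: 1 + 1 = 2
C: 1 + 1 = 2
D: 1 + 2 = 3
E: 1 + 2 = 3
F: 1 + (0.49×2 + 0.29×3 + 0.22×2) = 3.29
G: 1 + (0.59×2 + 0.41×3.29) = 3.5289
H: 1 + 3.29 = 4.29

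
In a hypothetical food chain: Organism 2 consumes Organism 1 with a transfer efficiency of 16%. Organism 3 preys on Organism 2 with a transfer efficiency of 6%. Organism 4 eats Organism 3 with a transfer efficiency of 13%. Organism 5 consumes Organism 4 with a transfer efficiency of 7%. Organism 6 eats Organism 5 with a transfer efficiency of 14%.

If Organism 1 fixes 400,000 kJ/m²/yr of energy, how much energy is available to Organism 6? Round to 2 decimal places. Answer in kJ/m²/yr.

Organism 2: 400000 × 0.16 = 64000 kJ/m²/yr
Organism 3: 64000 × 0.06 = 3840 kJ/m²/yr
Organism 4: 3840 × 0.13 = 499.2 kJ/m²/yr
Organism 5: 499.2 × 0.07 = 34.944 kJ/m²/yr
Organism 6: 34.944 × 0.14 = 4.89216 kJ/m²/yr

4.89 kJ/m²/yr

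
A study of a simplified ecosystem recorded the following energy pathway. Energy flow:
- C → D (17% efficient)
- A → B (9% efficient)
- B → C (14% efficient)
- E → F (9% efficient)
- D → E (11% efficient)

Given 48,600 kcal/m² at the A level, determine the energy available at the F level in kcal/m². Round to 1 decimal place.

B: 48600 × 0.09 = 4374 kcal/m²
C: 4374 × 0.14 = 612.36 kcal/m²
D: 612.36 × 0.17 = 104.1012 kcal/m²
E: 104.1012 × 0.11 = 11.451132 kcal/m²
F: 11.451132 × 0.09 = 1.03060188 kcal/m²

1.0 kcal/m²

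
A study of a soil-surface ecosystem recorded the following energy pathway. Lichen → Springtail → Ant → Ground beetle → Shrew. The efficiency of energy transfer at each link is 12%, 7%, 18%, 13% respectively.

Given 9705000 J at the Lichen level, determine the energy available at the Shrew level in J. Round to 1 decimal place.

Springtail: 9705000 × 0.12 = 1164600 J
Ant: 1164600 × 0.07 = 81522 J
Ground beetle: 81522 × 0.18 = 14673.96 J
Shrew: 14673.96 × 0.13 = 1907.6148 J

1907.6 J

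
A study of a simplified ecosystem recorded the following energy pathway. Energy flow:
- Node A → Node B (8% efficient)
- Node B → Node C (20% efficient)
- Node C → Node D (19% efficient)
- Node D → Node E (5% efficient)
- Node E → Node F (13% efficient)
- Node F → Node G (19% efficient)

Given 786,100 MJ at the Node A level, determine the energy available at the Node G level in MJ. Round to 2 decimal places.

2.95 MJ

Node B: 786100 × 0.08 = 62888 MJ
Node C: 62888 × 0.2 = 12577.6 MJ
Node D: 12577.6 × 0.19 = 2389.744 MJ
Node E: 2389.744 × 0.05 = 119.4872 MJ
Node F: 119.4872 × 0.13 = 15.533336 MJ
Node G: 15.533336 × 0.19 = 2.95133384 MJ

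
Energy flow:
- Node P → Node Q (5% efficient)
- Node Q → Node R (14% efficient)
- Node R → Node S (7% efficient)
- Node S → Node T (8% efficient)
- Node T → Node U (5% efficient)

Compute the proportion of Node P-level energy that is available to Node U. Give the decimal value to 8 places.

0.00000196

Product of link efficiencies: 0.05 × 0.14 × 0.07 × 0.08 × 0.05 = 0.00000196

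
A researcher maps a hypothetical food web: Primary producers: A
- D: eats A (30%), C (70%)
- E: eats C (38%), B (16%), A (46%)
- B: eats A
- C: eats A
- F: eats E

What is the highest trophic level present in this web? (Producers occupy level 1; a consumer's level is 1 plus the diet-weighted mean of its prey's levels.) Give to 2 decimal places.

3.54

B: 1 + 1 = 2
C: 1 + 1 = 2
D: 1 + (0.3×1 + 0.7×2) = 2.7
E: 1 + (0.38×2 + 0.16×2 + 0.46×1) = 2.54
F: 1 + 2.54 = 3.54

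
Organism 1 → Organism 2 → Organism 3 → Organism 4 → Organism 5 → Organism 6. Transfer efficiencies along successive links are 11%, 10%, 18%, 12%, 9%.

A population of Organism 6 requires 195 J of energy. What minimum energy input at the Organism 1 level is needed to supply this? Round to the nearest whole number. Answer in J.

Cumulative transfer efficiency: 0.11 × 0.1 × 0.18 × 0.12 × 0.09 = 0.000021384
Organism 1 energy = 195 / 0.000021384 = 9118967 J

9118967 J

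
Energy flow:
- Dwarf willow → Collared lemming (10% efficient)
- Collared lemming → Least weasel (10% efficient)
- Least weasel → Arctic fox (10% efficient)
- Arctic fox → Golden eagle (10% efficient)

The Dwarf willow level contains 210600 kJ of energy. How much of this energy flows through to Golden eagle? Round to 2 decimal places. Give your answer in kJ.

Collared lemming: 210600 × 0.1 = 21060 kJ
Least weasel: 21060 × 0.1 = 2106 kJ
Arctic fox: 2106 × 0.1 = 210.6 kJ
Golden eagle: 210.6 × 0.1 = 21.06 kJ

21.06 kJ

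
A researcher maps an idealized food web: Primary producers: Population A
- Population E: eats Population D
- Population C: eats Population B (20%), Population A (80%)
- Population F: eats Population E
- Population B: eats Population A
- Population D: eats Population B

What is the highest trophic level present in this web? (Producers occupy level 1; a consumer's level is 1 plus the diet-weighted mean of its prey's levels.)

5

Population B: 1 + 1 = 2
Population C: 1 + (0.2×2 + 0.8×1) = 2.2
Population D: 1 + 2 = 3
Population E: 1 + 3 = 4
Population F: 1 + 4 = 5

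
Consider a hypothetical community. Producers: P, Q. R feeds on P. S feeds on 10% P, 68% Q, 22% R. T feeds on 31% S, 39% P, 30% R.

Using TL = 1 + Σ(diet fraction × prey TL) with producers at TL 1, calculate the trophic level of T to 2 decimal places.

2.68

R: 1 + 1 = 2
S: 1 + (0.1×1 + 0.68×1 + 0.22×2) = 2.22
T: 1 + (0.31×2.22 + 0.39×1 + 0.3×2) = 2.6782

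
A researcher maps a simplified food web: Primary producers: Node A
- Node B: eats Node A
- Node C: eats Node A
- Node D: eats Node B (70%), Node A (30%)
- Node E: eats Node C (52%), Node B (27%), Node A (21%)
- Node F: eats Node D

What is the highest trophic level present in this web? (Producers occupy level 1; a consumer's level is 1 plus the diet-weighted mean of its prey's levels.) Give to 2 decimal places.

Node B: 1 + 1 = 2
Node C: 1 + 1 = 2
Node D: 1 + (0.7×2 + 0.3×1) = 2.7
Node E: 1 + (0.52×2 + 0.27×2 + 0.21×1) = 2.79
Node F: 1 + 2.7 = 3.7

3.70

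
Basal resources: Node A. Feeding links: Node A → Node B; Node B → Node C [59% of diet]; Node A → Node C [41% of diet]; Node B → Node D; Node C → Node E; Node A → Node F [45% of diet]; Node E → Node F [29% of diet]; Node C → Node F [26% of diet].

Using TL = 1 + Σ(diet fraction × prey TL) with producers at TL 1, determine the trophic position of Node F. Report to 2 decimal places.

Node B: 1 + 1 = 2
Node C: 1 + (0.59×2 + 0.41×1) = 2.59
Node D: 1 + 2 = 3
Node E: 1 + 2.59 = 3.59
Node F: 1 + (0.45×1 + 0.29×3.59 + 0.26×2.59) = 3.1645

3.16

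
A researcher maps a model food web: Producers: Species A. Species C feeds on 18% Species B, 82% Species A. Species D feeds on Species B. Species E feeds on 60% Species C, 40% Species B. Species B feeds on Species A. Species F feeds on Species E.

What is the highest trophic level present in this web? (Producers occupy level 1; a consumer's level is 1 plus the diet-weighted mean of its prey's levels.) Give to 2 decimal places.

Species B: 1 + 1 = 2
Species C: 1 + (0.18×2 + 0.82×1) = 2.18
Species D: 1 + 2 = 3
Species E: 1 + (0.6×2.18 + 0.4×2) = 3.108
Species F: 1 + 3.108 = 4.108

4.11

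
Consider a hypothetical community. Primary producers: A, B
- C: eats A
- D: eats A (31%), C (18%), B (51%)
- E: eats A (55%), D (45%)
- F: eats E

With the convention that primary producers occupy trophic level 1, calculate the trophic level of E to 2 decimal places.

C: 1 + 1 = 2
D: 1 + (0.31×1 + 0.18×2 + 0.51×1) = 2.18
E: 1 + (0.55×1 + 0.45×2.18) = 2.531
F: 1 + 2.531 = 3.531

2.53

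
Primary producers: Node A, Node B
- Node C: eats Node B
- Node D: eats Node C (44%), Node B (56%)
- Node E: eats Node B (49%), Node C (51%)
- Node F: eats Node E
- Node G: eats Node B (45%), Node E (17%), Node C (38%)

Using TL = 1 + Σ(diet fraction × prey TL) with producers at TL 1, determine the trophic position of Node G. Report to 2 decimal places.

2.64

Node C: 1 + 1 = 2
Node D: 1 + (0.44×2 + 0.56×1) = 2.44
Node E: 1 + (0.49×1 + 0.51×2) = 2.51
Node F: 1 + 2.51 = 3.51
Node G: 1 + (0.45×1 + 0.17×2.51 + 0.38×2) = 2.6367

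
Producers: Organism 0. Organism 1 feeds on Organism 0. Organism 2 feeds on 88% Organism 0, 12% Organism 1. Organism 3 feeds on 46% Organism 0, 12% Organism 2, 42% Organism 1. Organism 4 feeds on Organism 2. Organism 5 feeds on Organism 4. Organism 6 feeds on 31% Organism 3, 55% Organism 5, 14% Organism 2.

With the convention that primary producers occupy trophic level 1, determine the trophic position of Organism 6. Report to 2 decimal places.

Organism 1: 1 + 1 = 2
Organism 2: 1 + (0.88×1 + 0.12×2) = 2.12
Organism 3: 1 + (0.46×1 + 0.12×2.12 + 0.42×2) = 2.5544
Organism 4: 1 + 2.12 = 3.12
Organism 5: 1 + 3.12 = 4.12
Organism 6: 1 + (0.31×2.5544 + 0.55×4.12 + 0.14×2.12) = 4.354664

4.35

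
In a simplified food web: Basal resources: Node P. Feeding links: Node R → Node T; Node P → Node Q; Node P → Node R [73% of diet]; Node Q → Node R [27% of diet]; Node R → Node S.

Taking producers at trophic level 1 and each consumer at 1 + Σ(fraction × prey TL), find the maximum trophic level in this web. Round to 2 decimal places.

3.27

Node Q: 1 + 1 = 2
Node R: 1 + (0.73×1 + 0.27×2) = 2.27
Node S: 1 + 2.27 = 3.27
Node T: 1 + 2.27 = 3.27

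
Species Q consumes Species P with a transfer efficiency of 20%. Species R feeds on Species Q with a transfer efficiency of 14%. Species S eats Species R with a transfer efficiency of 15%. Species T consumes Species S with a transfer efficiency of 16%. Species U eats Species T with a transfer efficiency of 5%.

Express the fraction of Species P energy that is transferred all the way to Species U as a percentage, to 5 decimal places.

0.00336%

Product of link efficiencies: 0.2 × 0.14 × 0.15 × 0.16 × 0.05 = 0.0000336
As a percentage: 0.0000336 × 100 = 0.00336%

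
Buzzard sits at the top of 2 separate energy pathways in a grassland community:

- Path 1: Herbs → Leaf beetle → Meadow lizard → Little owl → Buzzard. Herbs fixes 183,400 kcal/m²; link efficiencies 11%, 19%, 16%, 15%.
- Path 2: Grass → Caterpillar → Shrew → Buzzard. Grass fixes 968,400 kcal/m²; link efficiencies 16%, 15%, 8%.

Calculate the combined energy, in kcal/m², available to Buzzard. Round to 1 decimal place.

1951.3 kcal/m²

Path 1: 183400 × 0.11 × 0.19 × 0.16 × 0.15 = 91.99344 kcal/m²
Path 2: 968400 × 0.16 × 0.15 × 0.08 = 1859.328 kcal/m²
Total at Buzzard: 91.99344 + 1859.328 = 1951.32144 kcal/m²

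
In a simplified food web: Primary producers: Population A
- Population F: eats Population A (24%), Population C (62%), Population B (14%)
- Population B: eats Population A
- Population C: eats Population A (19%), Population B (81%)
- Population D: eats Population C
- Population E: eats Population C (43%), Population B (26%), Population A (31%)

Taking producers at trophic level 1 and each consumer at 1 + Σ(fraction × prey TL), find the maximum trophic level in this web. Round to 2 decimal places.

3.81

Population B: 1 + 1 = 2
Population C: 1 + (0.19×1 + 0.81×2) = 2.81
Population D: 1 + 2.81 = 3.81
Population E: 1 + (0.43×2.81 + 0.26×2 + 0.31×1) = 3.0383
Population F: 1 + (0.24×1 + 0.62×2.81 + 0.14×2) = 3.2622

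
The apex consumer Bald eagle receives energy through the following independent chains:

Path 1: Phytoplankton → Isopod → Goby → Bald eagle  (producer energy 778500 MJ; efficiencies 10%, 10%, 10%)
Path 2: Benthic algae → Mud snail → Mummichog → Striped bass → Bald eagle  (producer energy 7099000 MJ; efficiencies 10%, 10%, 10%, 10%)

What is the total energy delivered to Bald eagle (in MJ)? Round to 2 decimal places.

Path 1: 778500 × 0.1 × 0.1 × 0.1 = 778.5 MJ
Path 2: 7099000 × 0.1 × 0.1 × 0.1 × 0.1 = 709.9 MJ
Total at Bald eagle: 778.5 + 709.9 = 1488.4 MJ

1488.40 MJ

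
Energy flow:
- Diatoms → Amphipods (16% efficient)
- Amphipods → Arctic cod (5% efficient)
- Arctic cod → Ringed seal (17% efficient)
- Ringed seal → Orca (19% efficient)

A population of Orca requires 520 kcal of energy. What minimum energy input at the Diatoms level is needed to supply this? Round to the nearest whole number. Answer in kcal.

Cumulative transfer efficiency: 0.16 × 0.05 × 0.17 × 0.19 = 0.0002584
Diatoms energy = 520 / 0.0002584 = 2012384 kcal

2012384 kcal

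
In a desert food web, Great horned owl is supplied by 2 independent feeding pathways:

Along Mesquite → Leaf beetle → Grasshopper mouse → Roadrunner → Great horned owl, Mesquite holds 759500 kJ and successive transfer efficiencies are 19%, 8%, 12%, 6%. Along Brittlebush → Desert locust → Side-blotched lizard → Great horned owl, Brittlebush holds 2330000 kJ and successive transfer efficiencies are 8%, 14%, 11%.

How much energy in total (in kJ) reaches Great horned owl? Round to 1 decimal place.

Via Mesquite: 759500 × 0.19 × 0.08 × 0.12 × 0.06 = 83.11968 kJ
Via Brittlebush: 2330000 × 0.08 × 0.14 × 0.11 = 2870.56 kJ
Total at Great horned owl: 83.11968 + 2870.56 = 2953.67968 kJ

2953.7 kJ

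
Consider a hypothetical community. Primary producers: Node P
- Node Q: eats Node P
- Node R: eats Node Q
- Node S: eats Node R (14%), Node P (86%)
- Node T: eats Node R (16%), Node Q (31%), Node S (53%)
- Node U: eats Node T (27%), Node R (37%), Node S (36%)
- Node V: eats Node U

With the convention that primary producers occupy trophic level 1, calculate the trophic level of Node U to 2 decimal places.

Node Q: 1 + 1 = 2
Node R: 1 + 2 = 3
Node S: 1 + (0.14×3 + 0.86×1) = 2.28
Node T: 1 + (0.16×3 + 0.31×2 + 0.53×2.28) = 3.3084
Node U: 1 + (0.27×3.3084 + 0.37×3 + 0.36×2.28) = 3.824068
Node V: 1 + 3.824068 = 4.824068

3.82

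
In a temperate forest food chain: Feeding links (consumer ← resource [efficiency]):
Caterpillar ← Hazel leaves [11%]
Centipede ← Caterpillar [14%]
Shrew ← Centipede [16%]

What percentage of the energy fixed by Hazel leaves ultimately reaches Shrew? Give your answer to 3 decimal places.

0.246%

Product of link efficiencies: 0.11 × 0.14 × 0.16 = 0.002464
As a percentage: 0.002464 × 100 = 0.246%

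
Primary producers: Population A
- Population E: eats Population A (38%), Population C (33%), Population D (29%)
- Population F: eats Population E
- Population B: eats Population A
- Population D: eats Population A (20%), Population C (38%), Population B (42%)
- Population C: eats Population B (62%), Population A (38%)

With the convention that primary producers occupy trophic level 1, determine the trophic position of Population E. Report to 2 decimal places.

Population B: 1 + 1 = 2
Population C: 1 + (0.62×2 + 0.38×1) = 2.62
Population D: 1 + (0.2×1 + 0.38×2.62 + 0.42×2) = 3.0356
Population E: 1 + (0.38×1 + 0.33×2.62 + 0.29×3.0356) = 3.124924
Population F: 1 + 3.124924 = 4.124924

3.12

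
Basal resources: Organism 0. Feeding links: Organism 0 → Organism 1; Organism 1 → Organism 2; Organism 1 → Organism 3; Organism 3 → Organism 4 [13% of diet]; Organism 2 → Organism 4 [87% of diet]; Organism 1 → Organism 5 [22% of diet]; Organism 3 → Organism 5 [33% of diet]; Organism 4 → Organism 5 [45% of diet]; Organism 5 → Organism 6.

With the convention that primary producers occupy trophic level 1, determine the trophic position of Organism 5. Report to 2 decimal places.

4.23

Organism 1: 1 + 1 = 2
Organism 2: 1 + 2 = 3
Organism 3: 1 + 2 = 3
Organism 4: 1 + (0.13×3 + 0.87×3) = 4
Organism 5: 1 + (0.22×2 + 0.33×3 + 0.45×4) = 4.23
Organism 6: 1 + 4.23 = 5.23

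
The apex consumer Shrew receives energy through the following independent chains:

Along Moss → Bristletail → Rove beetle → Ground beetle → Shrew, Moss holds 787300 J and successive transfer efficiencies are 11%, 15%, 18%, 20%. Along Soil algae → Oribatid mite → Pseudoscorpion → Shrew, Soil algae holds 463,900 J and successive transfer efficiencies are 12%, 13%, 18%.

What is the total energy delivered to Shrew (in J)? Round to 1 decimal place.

1770.3 J

Via Moss: 787300 × 0.11 × 0.15 × 0.18 × 0.2 = 467.6562 J
Via Soil algae: 463900 × 0.12 × 0.13 × 0.18 = 1302.6312 J
Total at Shrew: 467.6562 + 1302.6312 = 1770.2874 J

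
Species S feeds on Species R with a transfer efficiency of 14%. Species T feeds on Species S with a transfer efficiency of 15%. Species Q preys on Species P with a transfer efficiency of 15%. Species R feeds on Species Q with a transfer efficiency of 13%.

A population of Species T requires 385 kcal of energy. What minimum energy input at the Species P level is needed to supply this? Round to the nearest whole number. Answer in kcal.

940171 kcal

Cumulative transfer efficiency: 0.15 × 0.13 × 0.14 × 0.15 = 0.0004095
Species P energy = 385 / 0.0004095 = 940171 kcal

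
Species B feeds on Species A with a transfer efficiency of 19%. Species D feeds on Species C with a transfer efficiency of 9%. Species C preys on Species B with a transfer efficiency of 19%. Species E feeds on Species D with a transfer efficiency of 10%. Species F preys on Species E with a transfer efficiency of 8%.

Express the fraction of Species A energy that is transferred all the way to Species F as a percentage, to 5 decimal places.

0.00260%

Product of link efficiencies: 0.19 × 0.19 × 0.09 × 0.1 × 0.08 = 0.000025992
As a percentage: 0.000025992 × 100 = 0.00260%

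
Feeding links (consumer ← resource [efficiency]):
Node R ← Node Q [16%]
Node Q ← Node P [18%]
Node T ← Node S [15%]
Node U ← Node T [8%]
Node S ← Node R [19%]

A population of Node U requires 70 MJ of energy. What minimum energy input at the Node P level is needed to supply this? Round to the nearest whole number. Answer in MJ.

1066033 MJ

Cumulative transfer efficiency: 0.18 × 0.16 × 0.19 × 0.15 × 0.08 = 0.000065664
Node P energy = 70 / 0.000065664 = 1066033 MJ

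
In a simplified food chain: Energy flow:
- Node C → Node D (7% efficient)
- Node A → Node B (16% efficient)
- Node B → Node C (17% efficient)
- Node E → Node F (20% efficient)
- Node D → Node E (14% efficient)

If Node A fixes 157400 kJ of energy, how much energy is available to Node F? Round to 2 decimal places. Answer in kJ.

Node B: 157400 × 0.16 = 25184 kJ
Node C: 25184 × 0.17 = 4281.28 kJ
Node D: 4281.28 × 0.07 = 299.6896 kJ
Node E: 299.6896 × 0.14 = 41.956544 kJ
Node F: 41.956544 × 0.2 = 8.3913088 kJ

8.39 kJ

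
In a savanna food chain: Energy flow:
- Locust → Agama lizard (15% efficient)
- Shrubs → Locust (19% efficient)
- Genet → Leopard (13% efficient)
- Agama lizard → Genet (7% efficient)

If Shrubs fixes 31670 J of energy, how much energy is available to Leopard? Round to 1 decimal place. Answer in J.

8.2 J

Locust: 31670 × 0.19 = 6017.3 J
Agama lizard: 6017.3 × 0.15 = 902.595 J
Genet: 902.595 × 0.07 = 63.18165 J
Leopard: 63.18165 × 0.13 = 8.2136145 J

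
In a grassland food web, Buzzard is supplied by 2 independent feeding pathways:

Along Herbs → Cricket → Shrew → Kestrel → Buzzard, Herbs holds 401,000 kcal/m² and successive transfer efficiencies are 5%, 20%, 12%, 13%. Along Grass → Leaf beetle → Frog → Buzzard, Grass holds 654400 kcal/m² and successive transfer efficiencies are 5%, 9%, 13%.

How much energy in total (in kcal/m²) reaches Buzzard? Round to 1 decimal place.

Via Herbs: 401000 × 0.05 × 0.2 × 0.12 × 0.13 = 62.556 kcal/m²
Via Grass: 654400 × 0.05 × 0.09 × 0.13 = 382.824 kcal/m²
Total at Buzzard: 62.556 + 382.824 = 445.38 kcal/m²

445.4 kcal/m²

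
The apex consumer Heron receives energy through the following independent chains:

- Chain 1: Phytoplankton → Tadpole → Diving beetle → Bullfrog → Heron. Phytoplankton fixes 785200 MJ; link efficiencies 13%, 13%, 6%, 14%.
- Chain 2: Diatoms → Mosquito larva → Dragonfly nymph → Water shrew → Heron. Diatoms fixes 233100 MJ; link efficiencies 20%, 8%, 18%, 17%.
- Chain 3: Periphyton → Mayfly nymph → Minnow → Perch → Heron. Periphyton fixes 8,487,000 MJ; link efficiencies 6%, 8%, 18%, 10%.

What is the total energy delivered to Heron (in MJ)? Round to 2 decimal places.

958.87 MJ

Chain 1: 785200 × 0.13 × 0.13 × 0.06 × 0.14 = 111.466992 MJ
Chain 2: 233100 × 0.2 × 0.08 × 0.18 × 0.17 = 114.12576 MJ
Chain 3: 8487000 × 0.06 × 0.08 × 0.18 × 0.1 = 733.2768 MJ
Total at Heron: 111.466992 + 114.12576 + 733.2768 = 958.869552 MJ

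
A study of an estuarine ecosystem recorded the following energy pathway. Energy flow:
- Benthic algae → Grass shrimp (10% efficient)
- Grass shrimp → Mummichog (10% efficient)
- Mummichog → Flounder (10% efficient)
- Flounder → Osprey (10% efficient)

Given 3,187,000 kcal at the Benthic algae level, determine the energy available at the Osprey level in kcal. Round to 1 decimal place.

Grass shrimp: 3187000 × 0.1 = 318700 kcal
Mummichog: 318700 × 0.1 = 31870 kcal
Flounder: 31870 × 0.1 = 3187 kcal
Osprey: 3187 × 0.1 = 318.7 kcal

318.7 kcal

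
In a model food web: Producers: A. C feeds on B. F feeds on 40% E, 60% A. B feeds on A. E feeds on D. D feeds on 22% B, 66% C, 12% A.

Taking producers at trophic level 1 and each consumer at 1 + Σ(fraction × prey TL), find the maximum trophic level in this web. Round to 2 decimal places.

B: 1 + 1 = 2
C: 1 + 2 = 3
D: 1 + (0.22×2 + 0.66×3 + 0.12×1) = 3.54
E: 1 + 3.54 = 4.54
F: 1 + (0.4×4.54 + 0.6×1) = 3.416

4.54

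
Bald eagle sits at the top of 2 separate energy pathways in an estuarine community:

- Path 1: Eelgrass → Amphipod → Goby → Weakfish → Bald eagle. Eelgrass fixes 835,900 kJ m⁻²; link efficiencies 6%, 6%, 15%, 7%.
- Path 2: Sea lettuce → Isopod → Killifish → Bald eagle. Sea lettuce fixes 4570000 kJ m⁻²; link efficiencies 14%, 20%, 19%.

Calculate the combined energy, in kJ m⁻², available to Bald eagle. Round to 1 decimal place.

Path 1: 835900 × 0.06 × 0.06 × 0.15 × 0.07 = 31.59702 kJ m⁻²
Path 2: 4570000 × 0.14 × 0.2 × 0.19 = 24312.4 kJ m⁻²
Total at Bald eagle: 31.59702 + 24312.4 = 24343.99702 kJ m⁻²

24344.0 kJ m⁻²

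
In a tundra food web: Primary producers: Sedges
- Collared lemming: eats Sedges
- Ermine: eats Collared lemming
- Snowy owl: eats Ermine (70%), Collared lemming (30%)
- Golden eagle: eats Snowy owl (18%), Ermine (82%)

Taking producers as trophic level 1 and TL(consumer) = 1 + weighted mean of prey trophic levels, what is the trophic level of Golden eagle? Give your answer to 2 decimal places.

4.13

Collared lemming: 1 + 1 = 2
Ermine: 1 + 2 = 3
Snowy owl: 1 + (0.7×3 + 0.3×2) = 3.7
Golden eagle: 1 + (0.18×3.7 + 0.82×3) = 4.126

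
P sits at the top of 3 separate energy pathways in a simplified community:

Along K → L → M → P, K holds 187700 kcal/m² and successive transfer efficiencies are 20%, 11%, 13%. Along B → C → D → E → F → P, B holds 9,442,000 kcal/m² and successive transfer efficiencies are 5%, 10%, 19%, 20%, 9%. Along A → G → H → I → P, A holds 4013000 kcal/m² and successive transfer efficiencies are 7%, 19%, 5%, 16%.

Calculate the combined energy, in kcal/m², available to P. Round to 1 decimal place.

Via K: 187700 × 0.2 × 0.11 × 0.13 = 536.822 kcal/m²
Via B: 9442000 × 0.05 × 0.1 × 0.19 × 0.2 × 0.09 = 161.4582 kcal/m²
Via A: 4013000 × 0.07 × 0.19 × 0.05 × 0.16 = 426.9832 kcal/m²
Total at P: 536.822 + 161.4582 + 426.9832 = 1125.2634 kcal/m²

1125.3 kcal/m²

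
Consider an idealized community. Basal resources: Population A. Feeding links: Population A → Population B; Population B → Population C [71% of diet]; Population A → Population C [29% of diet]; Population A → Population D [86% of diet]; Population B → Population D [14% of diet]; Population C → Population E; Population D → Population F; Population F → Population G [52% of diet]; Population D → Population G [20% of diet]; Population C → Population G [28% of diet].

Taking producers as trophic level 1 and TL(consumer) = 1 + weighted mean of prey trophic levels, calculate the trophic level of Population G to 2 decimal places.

3.82

Population B: 1 + 1 = 2
Population C: 1 + (0.71×2 + 0.29×1) = 2.71
Population D: 1 + (0.86×1 + 0.14×2) = 2.14
Population E: 1 + 2.71 = 3.71
Population F: 1 + 2.14 = 3.14
Population G: 1 + (0.52×3.14 + 0.2×2.14 + 0.28×2.71) = 3.8196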